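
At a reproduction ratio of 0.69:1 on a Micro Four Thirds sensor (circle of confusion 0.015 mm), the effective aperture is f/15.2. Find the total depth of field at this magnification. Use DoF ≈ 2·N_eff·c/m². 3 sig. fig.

0.958 mm

At magnification m, DoF ≈ 2·N_eff·c/m² = 2 × 15.2 × 0.015 / 0.69² = 0.456 / 0.4761 ≈ 0.958 mm.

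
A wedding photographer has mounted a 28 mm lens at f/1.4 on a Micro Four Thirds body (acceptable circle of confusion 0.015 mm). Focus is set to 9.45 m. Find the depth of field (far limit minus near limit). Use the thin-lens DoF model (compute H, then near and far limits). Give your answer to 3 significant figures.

Hyperfocal distance H = f²/(N·c) + f = 28²/(1.4 × 0.015) + 28 = 784/0.021 + 28 ≈ 37361.3 mm ≈ 37.36 m.
Near limit Dn = s·(H − f)/(H + s − 2f) = 9450 × (37361.3 − 28) / (37361.3 + 9450 − 2 × 28) = 9450 × 37333.3 / 46755.3 ≈ 7545.7 mm.
Far limit Df = s·(H − f)/(H − s) = 9450 × (37361.3 − 28) / (37361.3 − 9450) = 9450 × 37333.3 / 27911.3 ≈ 12640.0 mm.
Depth of field = Df − Dn = 12640.0 − 7545.7 ≈ 5094.3 mm ≈ 5.09 m.

5.09 m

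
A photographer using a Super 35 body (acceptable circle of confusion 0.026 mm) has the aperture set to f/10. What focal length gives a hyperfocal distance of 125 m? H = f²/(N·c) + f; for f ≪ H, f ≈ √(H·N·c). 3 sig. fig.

From H = f²/(N·c) + f, with f ≪ H: f ≈ √(H·N·c) = √(125000 × 10 × 0.026) = √32500 ≈ 180.3 mm.
The +f correction barely moves this — solving exactly, f² + N·c·f − N·c·H = 0 ⇒ f = (−N·c + √((N·c)² + 4·N·c·H))/2 = (−0.26 + √130000)/2 ≈ 180.15 mm, so f ≈ 180 mm.

180 mm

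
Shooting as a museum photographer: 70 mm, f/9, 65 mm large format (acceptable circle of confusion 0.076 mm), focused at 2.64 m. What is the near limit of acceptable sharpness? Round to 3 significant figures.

1.94 m

Hyperfocal distance H = f²/(N·c) + f = 70²/(9 × 0.076) + 70 = 4900/0.684 + 70 ≈ 7233.7 mm ≈ 7.234 m.
Near limit Dn = s·(H − f)/(H + s − 2f) = 2640 × (7233.7 − 70) / (7233.7 + 2640 − 2 × 70) = 2640 × 7163.7 / 9733.7 ≈ 1943.0 mm ≈ 1.94 m.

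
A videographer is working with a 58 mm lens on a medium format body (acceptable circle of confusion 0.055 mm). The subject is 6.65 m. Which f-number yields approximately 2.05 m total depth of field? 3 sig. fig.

f/1.40

Write h = H − f = f²/(N·c). The thin-lens limits are Dn = s·h/(h + (s−f)) and Df = s·h/(h − (s−f)), so DoF = Df − Dn = 2·s·(s−f)·h / (h² − (s−f)²).
That is a quadratic in h: DoF·h² − 2·s·(s−f)·h − DoF·(s−f)² = 0 ⇒ h = (s−f)·(s + √(s² + DoF²)) / DoF = 6592 × (6650 + √(6650² + 2050²)) / 2050 = 6592 × (6650 + 6958.81) / 2050 ≈ 43761 mm.
Then N = f²/(c·h) = 58² / (0.055 × 43761) = 3364 / 2406.8 ≈ 1.40.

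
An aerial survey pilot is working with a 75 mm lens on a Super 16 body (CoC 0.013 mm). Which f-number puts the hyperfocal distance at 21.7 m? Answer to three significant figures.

Rearrange H = f²/(N·c) + f for N: N = f² / ((H − f)·c).
N = 75² / ((21700 − 75) × 0.013) = 5625 / 281.1 ≈ 20.

f/20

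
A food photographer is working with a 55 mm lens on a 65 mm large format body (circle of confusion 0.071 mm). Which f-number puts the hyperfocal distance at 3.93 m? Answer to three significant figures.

Rearrange H = f²/(N·c) + f for N: N = f² / ((H − f)·c).
N = 55² / ((3930 − 55) × 0.071) = 3025 / 275.1 ≈ 11.

f/11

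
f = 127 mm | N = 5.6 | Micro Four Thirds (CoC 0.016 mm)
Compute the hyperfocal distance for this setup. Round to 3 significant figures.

180 m

Hyperfocal distance H = f²/(N·c) + f = 127²/(5.6 × 0.016) + 127 = 16129/0.0896 + 127 ≈ 180138.2 mm ≈ 180 m.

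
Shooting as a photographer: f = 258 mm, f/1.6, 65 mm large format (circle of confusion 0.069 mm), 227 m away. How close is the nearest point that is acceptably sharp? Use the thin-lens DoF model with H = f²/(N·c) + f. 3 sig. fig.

165 m

Hyperfocal distance H = f²/(N·c) + f = 258²/(1.6 × 0.069) + 258 = 66564/0.1104 + 258 ≈ 603192.8 mm ≈ 603.2 m.
Near limit Dn = s·(H − f)/(H + s − 2f) = 227000 × (603192.8 − 258) / (603192.8 + 227000 − 2 × 258) = 227000 × 602934.8 / 829676.8 ≈ 164963 mm ≈ 165 m.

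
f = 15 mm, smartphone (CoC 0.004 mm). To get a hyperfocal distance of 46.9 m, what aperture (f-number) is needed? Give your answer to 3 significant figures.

Rearrange H = f²/(N·c) + f for N: N = f² / ((H − f)·c).
N = 15² / ((46900 − 15) × 0.004) = 225 / 187.5 ≈ 1.20.

f/1.20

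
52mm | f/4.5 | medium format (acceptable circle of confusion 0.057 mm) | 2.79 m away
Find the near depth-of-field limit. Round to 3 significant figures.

2.21 m

Hyperfocal distance H = f²/(N·c) + f = 52²/(4.5 × 0.057) + 52 = 2704/0.2565 + 52 ≈ 10593.9 mm ≈ 10.59 m.
Near limit Dn = s·(H − f)/(H + s − 2f) = 2790 × (10593.9 − 52) / (10593.9 + 2790 − 2 × 52) = 2790 × 10541.9 / 13279.9 ≈ 2214.8 mm ≈ 2.21 m.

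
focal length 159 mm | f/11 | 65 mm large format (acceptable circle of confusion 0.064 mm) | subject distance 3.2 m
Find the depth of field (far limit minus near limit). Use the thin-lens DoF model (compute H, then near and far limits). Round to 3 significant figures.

0.546 m

Hyperfocal distance H = f²/(N·c) + f = 159²/(11 × 0.064) + 159 = 25281/0.704 + 159 ≈ 36069.5 mm ≈ 36.07 m.
Near limit Dn = s·(H − f)/(H + s − 2f) = 3200 × (36069.5 − 159) / (36069.5 + 3200 − 2 × 159) = 3200 × 35910.5 / 38951.5 ≈ 2950.17 mm.
Far limit Df = s·(H − f)/(H − s) = 3200 × (36069.5 − 159) / (36069.5 − 3200) = 3200 × 35910.5 / 32869.5 ≈ 3496.06 mm.
Depth of field = Df − Dn = 3496.06 − 2950.17 ≈ 545.89 mm ≈ 0.546 m.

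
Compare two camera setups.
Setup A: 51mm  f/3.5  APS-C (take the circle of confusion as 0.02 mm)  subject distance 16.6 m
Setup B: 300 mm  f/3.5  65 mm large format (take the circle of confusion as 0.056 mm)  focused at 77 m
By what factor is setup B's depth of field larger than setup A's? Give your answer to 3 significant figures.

1.43

Setup A: H = 51²/(3.5×0.02) + 51 ≈ 37208.1 mm; DoF = Df − Dn = 29930 − 11485 ≈ 18445 mm.
Setup B: H = 300²/(3.5×0.056) + 300 ≈ 459483.7 mm; DoF = Df − Dn = 92441 − 65979 ≈ 26462 mm.
Ratio = 26462 / 18445 ≈ 1.43.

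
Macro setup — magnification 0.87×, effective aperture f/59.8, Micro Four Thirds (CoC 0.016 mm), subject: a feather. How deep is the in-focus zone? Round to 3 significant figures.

At magnification m, DoF ≈ 2·N_eff·c/m² = 2 × 59.8 × 0.016 / 0.87² = 1.914 / 0.7569 ≈ 2.53 mm.

2.53 mm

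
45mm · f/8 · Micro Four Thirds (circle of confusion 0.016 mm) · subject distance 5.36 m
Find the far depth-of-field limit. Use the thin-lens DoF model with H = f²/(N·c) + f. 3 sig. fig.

8.07 m

Hyperfocal distance H = f²/(N·c) + f = 45²/(8 × 0.016) + 45 = 2025/0.128 + 45 ≈ 15865.3 mm ≈ 15.87 m.
Far limit Df = s·(H − f)/(H − s) = 5360 × (15865.3 − 45) / (15865.3 − 5360) = 5360 × 15820.3 / 10505.3 ≈ 8071.8 mm ≈ 8.07 m.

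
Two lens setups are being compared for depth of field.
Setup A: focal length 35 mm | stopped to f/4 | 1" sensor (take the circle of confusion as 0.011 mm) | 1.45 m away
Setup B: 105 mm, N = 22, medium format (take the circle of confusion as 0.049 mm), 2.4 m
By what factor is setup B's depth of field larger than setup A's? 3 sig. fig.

7.68

Setup A: H = 35²/(4×0.011) + 35 ≈ 27875.9 mm; DoF = Df − Dn = 1527.64 − 1379.87 ≈ 147.77 mm.
Setup B: H = 105²/(22×0.049) + 105 ≈ 10332.3 mm; DoF = Df − Dn = 3094.4 − 1960.1 ≈ 1134.3 mm.
Ratio = 1134.3 / 147.77 ≈ 7.68.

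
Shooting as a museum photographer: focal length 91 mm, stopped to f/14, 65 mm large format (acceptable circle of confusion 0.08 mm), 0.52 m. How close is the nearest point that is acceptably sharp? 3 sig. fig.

Hyperfocal distance H = f²/(N·c) + f = 91²/(14 × 0.08) + 91 = 8281/1.12 + 91 ≈ 7484.7 mm ≈ 7.485 m.
Near limit Dn = s·(H − f)/(H + s − 2f) = 520 × (7484.7 − 91) / (7484.7 + 520 − 2 × 91) = 520 × 7393.7 / 7822.7 ≈ 491.48 mm.

491 mm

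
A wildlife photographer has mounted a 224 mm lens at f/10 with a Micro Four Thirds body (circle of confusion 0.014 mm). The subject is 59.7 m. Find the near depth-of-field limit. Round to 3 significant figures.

51.2 m

Hyperfocal distance H = f²/(N·c) + f = 224²/(10 × 0.014) + 224 = 50176/0.14 + 224 ≈ 358624.0 mm ≈ 358.6 m.
Near limit Dn = s·(H − f)/(H + s − 2f) = 59700 × (358624.0 − 224) / (358624.0 + 59700 − 2 × 224) = 59700 × 358400.0 / 417876.0 ≈ 51203 mm ≈ 51.2 m.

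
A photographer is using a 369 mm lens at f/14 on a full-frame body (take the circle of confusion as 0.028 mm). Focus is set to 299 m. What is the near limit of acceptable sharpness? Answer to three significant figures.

Hyperfocal distance H = f²/(N·c) + f = 369²/(14 × 0.028) + 369 = 136161/0.392 + 369 ≈ 347718.5 mm ≈ 347.7 m.
Near limit Dn = s·(H − f)/(H + s − 2f) = 299000 × (347718.5 − 369) / (347718.5 + 299000 − 2 × 369) = 299000 × 347349.5 / 645980.5 ≈ 160775 mm ≈ 161 m.

161 m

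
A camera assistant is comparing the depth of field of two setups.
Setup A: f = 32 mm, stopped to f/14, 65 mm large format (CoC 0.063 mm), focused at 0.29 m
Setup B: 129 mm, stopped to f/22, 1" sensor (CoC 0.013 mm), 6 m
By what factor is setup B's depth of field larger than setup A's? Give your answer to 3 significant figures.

9.02

Setup A: H = 32²/(14×0.063) + 32 ≈ 1193.0 mm; DoF = Df − Dn = 372.86 − 237.27 ≈ 135.59 mm.
Setup B: H = 129²/(22×0.013) + 129 ≈ 58314.3 mm; DoF = Df − Dn = 6673.4 − 5450.1 ≈ 1223.3 mm.
Ratio = 1223.3 / 135.59 ≈ 9.02.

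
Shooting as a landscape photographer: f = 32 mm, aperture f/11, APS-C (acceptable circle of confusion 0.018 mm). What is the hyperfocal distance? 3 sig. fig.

Hyperfocal distance H = f²/(N·c) + f = 32²/(11 × 0.018) + 32 = 1024/0.198 + 32 ≈ 5203.7 mm ≈ 5.20 m.

5.20 m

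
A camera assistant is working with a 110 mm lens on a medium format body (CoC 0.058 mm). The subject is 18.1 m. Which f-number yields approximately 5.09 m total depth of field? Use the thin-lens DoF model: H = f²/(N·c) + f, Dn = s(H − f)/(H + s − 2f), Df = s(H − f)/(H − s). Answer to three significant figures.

f/1.60

Write h = H − f = f²/(N·c). The thin-lens limits are Dn = s·h/(h + (s−f)) and Df = s·h/(h − (s−f)), so DoF = Df − Dn = 2·s·(s−f)·h / (h² − (s−f)²).
That is a quadratic in h: DoF·h² − 2·s·(s−f)·h − DoF·(s−f)² = 0 ⇒ h = (s−f)·(s + √(s² + DoF²)) / DoF = 17990 × (18100 + √(18100² + 5090²)) / 5090 = 17990 × (18100 + 18802.1) / 5090 ≈ 130426 mm.
Then N = f²/(c·h) = 110² / (0.058 × 130426) = 12100 / 7564.7 ≈ 1.60.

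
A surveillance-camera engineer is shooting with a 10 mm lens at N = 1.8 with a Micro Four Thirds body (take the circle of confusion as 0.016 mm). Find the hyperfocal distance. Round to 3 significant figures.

Hyperfocal distance H = f²/(N·c) + f = 10²/(1.8 × 0.016) + 10 = 100/0.0288 + 10 ≈ 3482.2 mm ≈ 3.48 m.

3.48 m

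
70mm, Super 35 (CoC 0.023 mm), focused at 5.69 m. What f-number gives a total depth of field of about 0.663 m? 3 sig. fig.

Write h = H − f = f²/(N·c). The thin-lens limits are Dn = s·h/(h + (s−f)) and Df = s·h/(h − (s−f)), so DoF = Df − Dn = 2·s·(s−f)·h / (h² − (s−f)²).
That is a quadratic in h: DoF·h² − 2·s·(s−f)·h − DoF·(s−f)² = 0 ⇒ h = (s−f)·(s + √(s² + DoF²)) / DoF = 5620 × (5690 + √(5690² + 663²)) / 663 = 5620 × (5690 + 5728.50) / 663 ≈ 96790 mm.
Then N = f²/(c·h) = 70² / (0.023 × 96790) = 4900 / 2226.2 ≈ 2.20.

f/2.20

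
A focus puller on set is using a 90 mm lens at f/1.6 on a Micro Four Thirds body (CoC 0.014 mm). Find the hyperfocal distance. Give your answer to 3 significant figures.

362 m

Hyperfocal distance H = f²/(N·c) + f = 90²/(1.6 × 0.014) + 90 = 8100/0.0224 + 90 ≈ 361697.1 mm ≈ 362 m.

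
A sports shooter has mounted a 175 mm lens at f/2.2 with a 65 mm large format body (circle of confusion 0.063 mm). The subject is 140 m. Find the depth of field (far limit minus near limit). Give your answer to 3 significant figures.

296 m

Hyperfocal distance H = f²/(N·c) + f = 175²/(2.2 × 0.063) + 175 = 30625/0.1386 + 175 ≈ 221134.6 mm ≈ 221.1 m.
Near limit Dn = s·(H − f)/(H + s − 2f) = 140000 × (221134.6 − 175) / (221134.6 + 140000 − 2 × 175) = 140000 × 220959.6 / 360784.6 ≈ 85742 mm.
Far limit Df = s·(H − f)/(H − s) = 140000 × (221134.6 − 175) / (221134.6 − 140000) = 140000 × 220959.6 / 81134.6 ≈ 381272 mm.
Depth of field = Df − Dn = 381272 − 85742 ≈ 295530 mm ≈ 296 m.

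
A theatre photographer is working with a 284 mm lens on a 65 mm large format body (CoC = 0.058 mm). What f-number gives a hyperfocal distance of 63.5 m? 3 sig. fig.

Rearrange H = f²/(N·c) + f for N: N = f² / ((H − f)·c).
N = 284² / ((63500 − 284) × 0.058) = 80656 / 3667 ≈ 22.

f/22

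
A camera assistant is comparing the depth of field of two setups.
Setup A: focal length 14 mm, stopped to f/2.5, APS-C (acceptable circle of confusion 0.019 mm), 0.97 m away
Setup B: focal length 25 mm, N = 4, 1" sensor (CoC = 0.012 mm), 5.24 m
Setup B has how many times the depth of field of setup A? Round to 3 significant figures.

Setup A: H = 14²/(2.5×0.019) + 14 ≈ 4140.3 mm; DoF = Df − Dn = 1262.50 − 787.54 ≈ 474.96 mm.
Setup B: H = 25²/(4×0.012) + 25 ≈ 13045.8 mm; DoF = Df − Dn = 8740.8 − 3741.5 ≈ 4999.3 mm.
Ratio = 4999.3 / 474.96 ≈ 10.5.

10.5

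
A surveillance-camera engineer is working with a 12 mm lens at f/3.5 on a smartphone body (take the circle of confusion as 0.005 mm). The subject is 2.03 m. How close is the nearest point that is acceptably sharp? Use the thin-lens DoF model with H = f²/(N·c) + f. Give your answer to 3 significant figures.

1.63 m

Hyperfocal distance H = f²/(N·c) + f = 12²/(3.5 × 0.005) + 12 = 144/0.0175 + 12 ≈ 8240.6 mm ≈ 8.241 m.
Near limit Dn = s·(H − f)/(H + s − 2f) = 2030 × (8240.6 − 12) / (8240.6 + 2030 − 2 × 12) = 2030 × 8228.6 / 10246.6 ≈ 1630.2 mm ≈ 1.63 m.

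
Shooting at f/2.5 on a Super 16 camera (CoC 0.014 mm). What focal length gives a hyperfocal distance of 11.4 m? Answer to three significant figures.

From H = f²/(N·c) + f, with f ≪ H: f ≈ √(H·N·c) = √(11400 × 2.5 × 0.014) = √399.00 ≈ 19.97 mm.
The +f correction barely moves this — solving exactly, f² + N·c·f − N·c·H = 0 ⇒ f = (−N·c + √((N·c)² + 4·N·c·H))/2 = (−0.035 + √1596.0)/2 ≈ 19.957 mm, so f ≈ 20.0 mm.

20.0 mm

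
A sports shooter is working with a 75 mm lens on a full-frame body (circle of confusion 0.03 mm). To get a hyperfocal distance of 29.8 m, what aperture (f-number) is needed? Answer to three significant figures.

f/6.31

Rearrange H = f²/(N·c) + f for N: N = f² / ((H − f)·c).
N = 75² / ((29800 − 75) × 0.03) = 5625 / 891.8 ≈ 6.31.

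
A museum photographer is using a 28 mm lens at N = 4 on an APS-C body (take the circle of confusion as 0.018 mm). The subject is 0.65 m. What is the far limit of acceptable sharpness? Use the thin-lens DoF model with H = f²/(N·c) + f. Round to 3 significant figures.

Hyperfocal distance H = f²/(N·c) + f = 28²/(4 × 0.018) + 28 = 784/0.072 + 28 ≈ 10916.9 mm ≈ 10.92 m.
Far limit Df = s·(H − f)/(H − s) = 650 × (10916.9 − 28) / (10916.9 − 650) = 650 × 10888.9 / 10266.9 ≈ 689.38 mm ≈ 0.689 m.

0.689 m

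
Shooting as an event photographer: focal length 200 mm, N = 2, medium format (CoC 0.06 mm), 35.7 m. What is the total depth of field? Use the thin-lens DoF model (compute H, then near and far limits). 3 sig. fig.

Hyperfocal distance H = f²/(N·c) + f = 200²/(2 × 0.06) + 200 = 40000/0.12 + 200 ≈ 333533.3 mm ≈ 333.5 m.
Near limit Dn = s·(H − f)/(H + s − 2f) = 35700 × (333533.3 − 200) / (333533.3 + 35700 − 2 × 200) = 35700 × 333333.3 / 368833.3 ≈ 32263.9 mm.
Far limit Df = s·(H − f)/(H − s) = 35700 × (333533.3 − 200) / (333533.3 − 35700) = 35700 × 333333.3 / 297833.3 ≈ 39955.2 mm.
Depth of field = Df − Dn = 39955.2 − 32263.9 ≈ 7691.3 mm ≈ 7.69 m.

7.69 m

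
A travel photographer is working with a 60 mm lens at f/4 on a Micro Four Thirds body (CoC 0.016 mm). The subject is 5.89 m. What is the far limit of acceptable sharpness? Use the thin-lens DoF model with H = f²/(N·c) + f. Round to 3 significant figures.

Hyperfocal distance H = f²/(N·c) + f = 60²/(4 × 0.016) + 60 = 3600/0.064 + 60 ≈ 56310.0 mm ≈ 56.31 m.
Far limit Df = s·(H − f)/(H − s) = 5890 × (56310.0 − 60) / (56310.0 − 5890) = 5890 × 56250.0 / 50420.0 ≈ 6571.1 mm ≈ 6.57 m.

6.57 m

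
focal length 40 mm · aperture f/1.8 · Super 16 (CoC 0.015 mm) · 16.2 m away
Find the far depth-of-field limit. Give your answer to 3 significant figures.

Hyperfocal distance H = f²/(N·c) + f = 40²/(1.8 × 0.015) + 40 = 1600/0.027 + 40 ≈ 59299.3 mm ≈ 59.30 m.
Far limit Df = s·(H − f)/(H − s) = 16200 × (59299.3 − 40) / (59299.3 − 16200) = 16200 × 59259.3 / 43099.3 ≈ 22274 mm ≈ 22.3 m.

22.3 m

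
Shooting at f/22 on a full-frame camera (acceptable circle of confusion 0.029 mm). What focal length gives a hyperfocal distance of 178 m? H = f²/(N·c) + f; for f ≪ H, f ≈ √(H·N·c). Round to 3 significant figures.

From H = f²/(N·c) + f, with f ≪ H: f ≈ √(H·N·c) = √(178000 × 22 × 0.029) = √113564 ≈ 337.0 mm.
The +f correction barely moves this — solving exactly, f² + N·c·f − N·c·H = 0 ⇒ f = (−N·c + √((N·c)² + 4·N·c·H))/2 = (−0.638 + √454256)/2 ≈ 336.67 mm, so f ≈ 337 mm.

337 mm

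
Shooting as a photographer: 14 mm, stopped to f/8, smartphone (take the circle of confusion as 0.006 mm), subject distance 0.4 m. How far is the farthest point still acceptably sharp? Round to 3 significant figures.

Hyperfocal distance H = f²/(N·c) + f = 14²/(8 × 0.006) + 14 = 196/0.048 + 14 ≈ 4097.3 mm ≈ 4.097 m.
Far limit Df = s·(H − f)/(H − s) = 400 × (4097.3 − 14) / (4097.3 − 400) = 400 × 4083.3 / 3697.3 ≈ 441.76 mm.

442 mm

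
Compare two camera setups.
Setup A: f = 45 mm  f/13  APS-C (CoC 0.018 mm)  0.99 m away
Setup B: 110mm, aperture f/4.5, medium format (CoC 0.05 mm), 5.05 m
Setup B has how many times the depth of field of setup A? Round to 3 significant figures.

4.28

Setup A: H = 45²/(13×0.018) + 45 ≈ 8698.8 mm; DoF = Df − Dn = 1111.36 − 892.54 ≈ 218.82 mm.
Setup B: H = 110²/(4.5×0.05) + 110 ≈ 53887.8 mm; DoF = Df − Dn = 5560.81 − 4625.14 ≈ 935.67 mm.
Ratio = 935.67 / 218.82 ≈ 4.28.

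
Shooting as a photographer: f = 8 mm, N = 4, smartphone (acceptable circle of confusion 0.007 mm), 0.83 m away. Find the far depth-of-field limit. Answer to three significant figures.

1.30 m

Hyperfocal distance H = f²/(N·c) + f = 8²/(4 × 0.007) + 8 = 64/0.028 + 8 ≈ 2293.7 mm ≈ 2.294 m.
Far limit Df = s·(H − f)/(H − s) = 830 × (2293.7 − 8) / (2293.7 − 830) = 830 × 2285.7 / 1463.7 ≈ 1296.1 mm ≈ 1.30 m.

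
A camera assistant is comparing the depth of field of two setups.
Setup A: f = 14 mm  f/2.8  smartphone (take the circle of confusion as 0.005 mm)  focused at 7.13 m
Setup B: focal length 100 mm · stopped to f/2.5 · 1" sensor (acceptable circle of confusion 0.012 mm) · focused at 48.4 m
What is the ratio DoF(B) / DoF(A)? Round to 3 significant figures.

1.47

Setup A: H = 14²/(2.8×0.005) + 14 ≈ 14014.0 mm; DoF = Df − Dn = 14500.3 − 4727.2 ≈ 9773.1 mm.
Setup B: H = 100²/(2.5×0.012) + 100 ≈ 333433.3 mm; DoF = Df − Dn = 56602 − 42274 ≈ 14328 mm.
Ratio = 14328 / 9773.1 ≈ 1.47.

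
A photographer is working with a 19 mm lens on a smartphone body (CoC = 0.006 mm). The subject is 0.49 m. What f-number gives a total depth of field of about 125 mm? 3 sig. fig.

Write h = H − f = f²/(N·c). The thin-lens limits are Dn = s·h/(h + (s−f)) and Df = s·h/(h − (s−f)), so DoF = Df − Dn = 2·s·(s−f)·h / (h² − (s−f)²).
That is a quadratic in h: DoF·h² − 2·s·(s−f)·h − DoF·(s−f)² = 0 ⇒ h = (s−f)·(s + √(s² + DoF²)) / DoF = 471 × (490 + √(490² + 125²)) / 125 = 471 × (490 + 505.693) / 125 ≈ 3751.8 mm.
Then N = f²/(c·h) = 19² / (0.006 × 3751.8) = 361 / 22.511 ≈ 16.

f/16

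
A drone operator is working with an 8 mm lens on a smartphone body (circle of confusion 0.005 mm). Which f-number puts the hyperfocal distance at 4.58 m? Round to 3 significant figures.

Rearrange H = f²/(N·c) + f for N: N = f² / ((H − f)·c).
N = 8² / ((4580 − 8) × 0.005) = 64 / 22.86 ≈ 2.80.

f/2.80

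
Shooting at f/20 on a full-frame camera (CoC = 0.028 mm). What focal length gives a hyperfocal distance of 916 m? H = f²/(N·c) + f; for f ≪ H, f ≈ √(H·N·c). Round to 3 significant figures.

716 mm

From H = f²/(N·c) + f, with f ≪ H: f ≈ √(H·N·c) = √(916000 × 20 × 0.028) = √512960 ≈ 716.2 mm.
The +f correction barely moves this — solving exactly, f² + N·c·f − N·c·H = 0 ⇒ f = (−N·c + √((N·c)² + 4·N·c·H))/2 = (−0.56 + √2051840)/2 ≈ 715.93 mm, so f ≈ 716 mm.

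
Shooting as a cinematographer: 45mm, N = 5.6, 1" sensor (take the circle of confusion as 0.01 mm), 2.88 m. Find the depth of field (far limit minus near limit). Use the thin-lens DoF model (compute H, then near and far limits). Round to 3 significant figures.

454 mm

Hyperfocal distance H = f²/(N·c) + f = 45²/(5.6 × 0.01) + 45 = 2025/0.056 + 45 ≈ 36205.7 mm ≈ 36.21 m.
Near limit Dn = s·(H − f)/(H + s − 2f) = 2880 × (36205.7 − 45) / (36205.7 + 2880 − 2 × 45) = 2880 × 36160.7 / 38995.7 ≈ 2670.62 mm.
Far limit Df = s·(H − f)/(H − s) = 2880 × (36205.7 − 45) / (36205.7 − 2880) = 2880 × 36160.7 / 33325.7 ≈ 3125.00 mm.
Depth of field = Df − Dn = 3125.00 − 2670.62 ≈ 454.38 mm.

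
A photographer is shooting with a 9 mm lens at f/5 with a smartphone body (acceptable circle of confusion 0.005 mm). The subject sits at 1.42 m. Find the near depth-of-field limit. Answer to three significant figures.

Hyperfocal distance H = f²/(N·c) + f = 9²/(5 × 0.005) + 9 = 81/0.025 + 9 ≈ 3249.0 mm ≈ 3.249 m.
Near limit Dn = s·(H − f)/(H + s − 2f) = 1420 × (3249.0 − 9) / (3249.0 + 1420 − 2 × 9) = 1420 × 3240.0 / 4651.0 ≈ 989.21 mm ≈ 0.989 m.

0.989 m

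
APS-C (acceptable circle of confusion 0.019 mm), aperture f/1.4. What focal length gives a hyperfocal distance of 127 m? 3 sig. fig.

From H = f²/(N·c) + f, with f ≪ H: f ≈ √(H·N·c) = √(127000 × 1.4 × 0.019) = √3378.2 ≈ 58.12 mm.
The +f correction barely moves this — solving exactly, f² + N·c·f − N·c·H = 0 ⇒ f = (−N·c + √((N·c)² + 4·N·c·H))/2 = (−0.0266 + √13513)/2 ≈ 58.109 mm, so f ≈ 58.1 mm.

58.1 mm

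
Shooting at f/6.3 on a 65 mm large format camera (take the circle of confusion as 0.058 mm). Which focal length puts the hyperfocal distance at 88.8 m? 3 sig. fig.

180 mm

From H = f²/(N·c) + f, with f ≪ H: f ≈ √(H·N·c) = √(88800 × 6.3 × 0.058) = √32448 ≈ 180.1 mm.
The +f correction barely moves this — solving exactly, f² + N·c·f − N·c·H = 0 ⇒ f = (−N·c + √((N·c)² + 4·N·c·H))/2 = (−0.3654 + √129790)/2 ≈ 179.95 mm, so f ≈ 180 mm.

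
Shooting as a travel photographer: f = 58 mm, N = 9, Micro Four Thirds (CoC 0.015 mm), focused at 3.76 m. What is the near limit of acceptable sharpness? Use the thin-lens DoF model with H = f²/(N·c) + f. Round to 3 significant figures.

3.27 m

Hyperfocal distance H = f²/(N·c) + f = 58²/(9 × 0.015) + 58 = 3364/0.135 + 58 ≈ 24976.5 mm ≈ 24.98 m.
Near limit Dn = s·(H − f)/(H + s − 2f) = 3760 × (24976.5 − 58) / (24976.5 + 3760 − 2 × 58) = 3760 × 24918.5 / 28620.5 ≈ 3273.7 mm ≈ 3.27 m.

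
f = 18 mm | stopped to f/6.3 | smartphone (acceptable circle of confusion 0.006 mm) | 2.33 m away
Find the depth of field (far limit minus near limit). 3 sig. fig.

1.36 m

Hyperfocal distance H = f²/(N·c) + f = 18²/(6.3 × 0.006) + 18 = 324/0.0378 + 18 ≈ 8589.4 mm ≈ 8.589 m.
Near limit Dn = s·(H − f)/(H + s − 2f) = 2330 × (8589.4 − 18) / (8589.4 + 2330 − 2 × 18) = 2330 × 8571.4 / 10883.4 ≈ 1835.0 mm.
Far limit Df = s·(H − f)/(H − s) = 2330 × (8589.4 − 18) / (8589.4 − 2330) = 2330 × 8571.4 / 6259.4 ≈ 3190.6 mm.
Depth of field = Df − Dn = 3190.6 − 1835.0 ≈ 1355.6 mm ≈ 1.36 m.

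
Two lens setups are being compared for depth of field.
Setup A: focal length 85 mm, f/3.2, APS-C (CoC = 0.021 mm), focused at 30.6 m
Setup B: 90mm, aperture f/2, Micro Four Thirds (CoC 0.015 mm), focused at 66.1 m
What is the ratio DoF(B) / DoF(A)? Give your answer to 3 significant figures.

1.82

Setup A: H = 85²/(3.2×0.021) + 85 ≈ 107599.9 mm; DoF = Df − Dn = 42727 − 23835 ≈ 18892 mm.
Setup B: H = 90²/(2×0.015) + 90 ≈ 270090.0 mm; DoF = Df − Dn = 87490 − 53114 ≈ 34376 mm.
Ratio = 34376 / 18892 ≈ 1.82.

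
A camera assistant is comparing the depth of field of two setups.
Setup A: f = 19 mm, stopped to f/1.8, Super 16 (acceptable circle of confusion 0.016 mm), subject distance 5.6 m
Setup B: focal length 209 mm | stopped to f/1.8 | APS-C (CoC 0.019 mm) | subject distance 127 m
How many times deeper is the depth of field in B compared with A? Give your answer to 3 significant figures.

4.09

Setup A: H = 19²/(1.8×0.016) + 19 ≈ 12553.7 mm; DoF = Df − Dn = 10094.5 − 3874.8 ≈ 6219.7 mm.
Setup B: H = 209²/(1.8×0.019) + 209 ≈ 1277431.2 mm; DoF = Df − Dn = 140997 − 115531 ≈ 25466 mm.
Ratio = 25466 / 6219.7 ≈ 4.09.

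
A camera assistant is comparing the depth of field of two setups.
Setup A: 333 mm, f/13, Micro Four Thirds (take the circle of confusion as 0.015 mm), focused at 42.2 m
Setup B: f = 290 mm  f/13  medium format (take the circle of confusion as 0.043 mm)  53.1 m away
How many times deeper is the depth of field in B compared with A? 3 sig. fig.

Setup A: H = 333²/(13×0.015) + 333 ≈ 568994.5 mm; DoF = Df − Dn = 45553.8 − 39306.1 ≈ 6247.7 mm.
Setup B: H = 290²/(13×0.043) + 290 ≈ 150737.2 mm; DoF = Df − Dn = 81821 − 39304 ≈ 42517 mm.
Ratio = 42517 / 6247.7 ≈ 6.81.

6.81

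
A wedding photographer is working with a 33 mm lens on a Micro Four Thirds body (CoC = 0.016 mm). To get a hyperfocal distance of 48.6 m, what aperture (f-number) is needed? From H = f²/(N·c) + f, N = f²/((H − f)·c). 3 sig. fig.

f/1.40

Rearrange H = f²/(N·c) + f for N: N = f² / ((H − f)·c).
N = 33² / ((48600 − 33) × 0.016) = 1089 / 777.1 ≈ 1.40.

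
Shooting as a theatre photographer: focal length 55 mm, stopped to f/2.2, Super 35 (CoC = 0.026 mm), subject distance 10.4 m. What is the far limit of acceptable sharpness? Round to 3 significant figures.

12.9 m

Hyperfocal distance H = f²/(N·c) + f = 55²/(2.2 × 0.026) + 55 = 3025/0.0572 + 55 ≈ 52939.6 mm ≈ 52.94 m.
Far limit Df = s·(H − f)/(H − s) = 10400 × (52939.6 − 55) / (52939.6 − 10400) = 10400 × 52884.6 / 42539.6 ≈ 12929 mm ≈ 12.9 m.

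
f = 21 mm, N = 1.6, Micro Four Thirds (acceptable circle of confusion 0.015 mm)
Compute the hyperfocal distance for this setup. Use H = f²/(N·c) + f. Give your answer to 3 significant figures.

Hyperfocal distance H = f²/(N·c) + f = 21²/(1.6 × 0.015) + 21 = 441/0.024 + 21 ≈ 18396.0 mm ≈ 18.4 m.

18.4 m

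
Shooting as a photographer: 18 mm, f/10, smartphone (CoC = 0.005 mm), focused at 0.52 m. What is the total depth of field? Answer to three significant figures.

81.1 mm

Hyperfocal distance H = f²/(N·c) + f = 18²/(10 × 0.005) + 18 = 324/0.05 + 18 ≈ 6498.0 mm ≈ 6.498 m.
Near limit Dn = s·(H − f)/(H + s − 2f) = 520 × (6498.0 − 18) / (6498.0 + 520 − 2 × 18) = 520 × 6480.0 / 6982.0 ≈ 482.612 mm.
Far limit Df = s·(H − f)/(H − s) = 520 × (6498.0 − 18) / (6498.0 − 520) = 520 × 6480.0 / 5978.0 ≈ 563.667 mm.
Depth of field = Df − Dn = 563.667 − 482.612 ≈ 81.055 mm.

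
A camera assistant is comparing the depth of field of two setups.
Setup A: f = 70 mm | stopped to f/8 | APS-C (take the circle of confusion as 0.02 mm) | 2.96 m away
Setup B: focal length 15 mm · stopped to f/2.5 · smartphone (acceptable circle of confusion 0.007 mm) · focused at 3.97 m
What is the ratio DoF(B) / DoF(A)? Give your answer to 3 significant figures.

4.79

Setup A: H = 70²/(8×0.02) + 70 ≈ 30695.0 mm; DoF = Df − Dn = 3268.43 − 2704.76 ≈ 563.67 mm.
Setup B: H = 15²/(2.5×0.007) + 15 ≈ 12872.1 mm; DoF = Df − Dn = 5733.8 − 3036.1 ≈ 2697.7 mm.
Ratio = 2697.7 / 563.67 ≈ 4.79.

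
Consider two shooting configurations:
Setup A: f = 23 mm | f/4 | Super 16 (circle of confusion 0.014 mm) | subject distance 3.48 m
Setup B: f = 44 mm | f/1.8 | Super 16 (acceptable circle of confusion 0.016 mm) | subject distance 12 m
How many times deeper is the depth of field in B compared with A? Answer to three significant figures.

1.50

Setup A: H = 23²/(4×0.014) + 23 ≈ 9469.4 mm; DoF = Df − Dn = 5488.6 − 2547.7 ≈ 2940.9 mm.
Setup B: H = 44²/(1.8×0.016) + 44 ≈ 67266.2 mm; DoF = Df − Dn = 14596.0 − 10188.0 ≈ 4408.0 mm.
Ratio = 4408.0 / 2940.9 ≈ 1.50.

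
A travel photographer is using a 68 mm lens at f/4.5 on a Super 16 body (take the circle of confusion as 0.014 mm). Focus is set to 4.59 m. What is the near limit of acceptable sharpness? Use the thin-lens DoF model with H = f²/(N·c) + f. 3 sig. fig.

4.32 m

Hyperfocal distance H = f²/(N·c) + f = 68²/(4.5 × 0.014) + 68 = 4624/0.063 + 68 ≈ 73464.8 mm ≈ 73.46 m.
Near limit Dn = s·(H − f)/(H + s − 2f) = 4590 × (73464.8 − 68) / (73464.8 + 4590 − 2 × 68) = 4590 × 73396.8 / 77918.8 ≈ 4323.6 mm ≈ 4.32 m.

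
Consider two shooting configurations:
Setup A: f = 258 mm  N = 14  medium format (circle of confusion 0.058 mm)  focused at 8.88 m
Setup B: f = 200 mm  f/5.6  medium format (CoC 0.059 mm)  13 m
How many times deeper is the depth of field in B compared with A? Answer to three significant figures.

Setup A: H = 258²/(14×0.058) + 258 ≈ 82233.4 mm; DoF = Df − Dn = 9923.8 − 8034.9 ≈ 1888.9 mm.
Setup B: H = 200²/(5.6×0.059) + 200 ≈ 121265.4 mm; DoF = Df − Dn = 14537.0 − 11757.0 ≈ 2780.0 mm.
Ratio = 2780.0 / 1888.9 ≈ 1.47.

1.47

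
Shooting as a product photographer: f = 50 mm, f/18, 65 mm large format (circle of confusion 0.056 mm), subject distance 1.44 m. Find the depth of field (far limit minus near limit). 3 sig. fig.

2.35 m

Hyperfocal distance H = f²/(N·c) + f = 50²/(18 × 0.056) + 50 = 2500/1.008 + 50 ≈ 2530.2 mm ≈ 2.530 m.
Near limit Dn = s·(H − f)/(H + s − 2f) = 1440 × (2530.2 − 50) / (2530.2 + 1440 − 2 × 50) = 1440 × 2480.2 / 3870.2 ≈ 922.8 mm.
Far limit Df = s·(H − f)/(H − s) = 1440 × (2530.2 − 50) / (2530.2 − 1440) = 1440 × 2480.2 / 1090.2 ≈ 3276.1 mm.
Depth of field = Df − Dn = 3276.1 − 922.8 ≈ 2353.3 mm ≈ 2.35 m.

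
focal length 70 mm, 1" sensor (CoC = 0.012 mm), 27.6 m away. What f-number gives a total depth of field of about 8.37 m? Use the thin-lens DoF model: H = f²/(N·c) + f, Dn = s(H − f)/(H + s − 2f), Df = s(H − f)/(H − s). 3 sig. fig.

f/2.20

Write h = H − f = f²/(N·c). The thin-lens limits are Dn = s·h/(h + (s−f)) and Df = s·h/(h − (s−f)), so DoF = Df − Dn = 2·s·(s−f)·h / (h² − (s−f)²).
That is a quadratic in h: DoF·h² − 2·s·(s−f)·h − DoF·(s−f)² = 0 ⇒ h = (s−f)·(s + √(s² + DoF²)) / DoF = 27530 × (27600 + √(27600² + 8370²)) / 8370 = 27530 × (27600 + 28841.2) / 8370 ≈ 185642 mm.
Then N = f²/(c·h) = 70² / (0.012 × 185642) = 4900 / 2227.7 ≈ 2.20.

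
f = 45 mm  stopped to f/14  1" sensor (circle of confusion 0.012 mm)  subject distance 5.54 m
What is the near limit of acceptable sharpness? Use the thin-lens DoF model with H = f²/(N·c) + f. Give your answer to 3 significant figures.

Hyperfocal distance H = f²/(N·c) + f = 45²/(14 × 0.012) + 45 = 2025/0.168 + 45 ≈ 12098.6 mm ≈ 12.10 m.
Near limit Dn = s·(H − f)/(H + s − 2f) = 5540 × (12098.6 − 45) / (12098.6 + 5540 − 2 × 45) = 5540 × 12053.6 / 17548.6 ≈ 3805.3 mm ≈ 3.81 m.

3.81 m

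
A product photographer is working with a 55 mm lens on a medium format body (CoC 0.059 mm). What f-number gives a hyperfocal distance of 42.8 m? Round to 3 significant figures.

f/1.20

Rearrange H = f²/(N·c) + f for N: N = f² / ((H − f)·c).
N = 55² / ((42800 − 55) × 0.059) = 3025 / 2522 ≈ 1.20.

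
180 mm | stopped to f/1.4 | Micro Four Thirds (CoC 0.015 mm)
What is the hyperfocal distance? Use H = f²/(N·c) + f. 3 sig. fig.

Hyperfocal distance H = f²/(N·c) + f = 180²/(1.4 × 0.015) + 180 = 32400/0.021 + 180 ≈ 1543037.1 mm ≈ 1540 m.

1540 m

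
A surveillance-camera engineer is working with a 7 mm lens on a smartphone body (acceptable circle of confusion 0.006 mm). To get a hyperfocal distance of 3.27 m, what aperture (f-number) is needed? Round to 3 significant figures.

f/2.50

Rearrange H = f²/(N·c) + f for N: N = f² / ((H − f)·c).
N = 7² / ((3270 − 7) × 0.006) = 49 / 19.58 ≈ 2.50.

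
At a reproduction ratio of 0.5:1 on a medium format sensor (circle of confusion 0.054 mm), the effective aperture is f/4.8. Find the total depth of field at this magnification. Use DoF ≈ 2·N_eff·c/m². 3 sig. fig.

At magnification m, DoF ≈ 2·N_eff·c/m² = 2 × 4.8 × 0.054 / 0.5² = 0.5184 / 0.25 ≈ 2.07 mm.

2.07 mm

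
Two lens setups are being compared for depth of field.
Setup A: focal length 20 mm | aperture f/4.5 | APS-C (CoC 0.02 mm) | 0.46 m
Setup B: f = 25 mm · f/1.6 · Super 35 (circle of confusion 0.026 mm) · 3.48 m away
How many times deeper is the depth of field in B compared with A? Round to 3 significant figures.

18.4

Setup A: H = 20²/(4.5×0.02) + 20 ≈ 4464.4 mm; DoF = Df − Dn = 510.544 − 418.562 ≈ 91.982 mm.
Setup B: H = 25²/(1.6×0.026) + 25 ≈ 15049.0 mm; DoF = Df − Dn = 4519.3 − 2829.3 ≈ 1690.0 mm.
Ratio = 1690.0 / 91.982 ≈ 18.4.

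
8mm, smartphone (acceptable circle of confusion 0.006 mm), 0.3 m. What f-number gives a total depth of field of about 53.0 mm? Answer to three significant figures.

Write h = H − f = f²/(N·c). The thin-lens limits are Dn = s·h/(h + (s−f)) and Df = s·h/(h − (s−f)), so DoF = Df − Dn = 2·s·(s−f)·h / (h² − (s−f)²).
That is a quadratic in h: DoF·h² − 2·s·(s−f)·h − DoF·(s−f)² = 0 ⇒ h = (s−f)·(s + √(s² + DoF²)) / DoF = 292 × (300 + √(300² + 53²)) / 53 = 292 × (300 + 304.646) / 53 ≈ 3331.3 mm.
Then N = f²/(c·h) = 8² / (0.006 × 3331.3) = 64 / 19.988 ≈ 3.20.

f/3.20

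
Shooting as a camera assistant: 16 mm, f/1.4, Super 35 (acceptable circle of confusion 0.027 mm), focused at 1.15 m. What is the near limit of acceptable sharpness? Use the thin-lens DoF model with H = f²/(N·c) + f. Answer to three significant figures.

0.985 m

Hyperfocal distance H = f²/(N·c) + f = 16²/(1.4 × 0.027) + 16 = 256/0.0378 + 16 ≈ 6788.5 mm ≈ 6.788 m.
Near limit Dn = s·(H − f)/(H + s − 2f) = 1150 × (6788.5 − 16) / (6788.5 + 1150 − 2 × 16) = 1150 × 6772.5 / 7906.5 ≈ 985.06 mm ≈ 0.985 m.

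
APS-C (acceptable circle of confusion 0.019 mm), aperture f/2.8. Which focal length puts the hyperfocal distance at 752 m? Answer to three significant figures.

From H = f²/(N·c) + f, with f ≪ H: f ≈ √(H·N·c) = √(752000 × 2.8 × 0.019) = √40006 ≈ 200.0 mm.
The +f correction barely moves this — solving exactly, f² + N·c·f − N·c·H = 0 ⇒ f = (−N·c + √((N·c)² + 4·N·c·H))/2 = (−0.0532 + √160026)/2 ≈ 199.99 mm, so f ≈ 200 mm.

200 mm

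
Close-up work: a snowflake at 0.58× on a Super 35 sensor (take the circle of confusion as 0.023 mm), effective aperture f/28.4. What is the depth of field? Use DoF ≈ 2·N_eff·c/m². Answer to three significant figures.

At magnification m, DoF ≈ 2·N_eff·c/m² = 2 × 28.4 × 0.023 / 0.58² = 1.306 / 0.3364 ≈ 3.88 mm.

3.88 mm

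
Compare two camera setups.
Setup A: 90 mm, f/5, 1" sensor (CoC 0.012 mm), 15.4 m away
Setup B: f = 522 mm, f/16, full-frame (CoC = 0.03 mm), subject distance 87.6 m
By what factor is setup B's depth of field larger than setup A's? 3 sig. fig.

7.78

Setup A: H = 90²/(5×0.012) + 90 ≈ 135090.0 mm; DoF = Df − Dn = 17369.9 − 13831.4 ≈ 3538.5 mm.
Setup B: H = 522²/(16×0.03) + 522 ≈ 568197.0 mm; DoF = Df − Dn = 103472 − 75950 ≈ 27522 mm.
Ratio = 27522 / 3538.5 ≈ 7.78.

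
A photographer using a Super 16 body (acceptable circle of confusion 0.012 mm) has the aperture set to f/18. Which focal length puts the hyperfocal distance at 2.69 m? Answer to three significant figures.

From H = f²/(N·c) + f, with f ≪ H: f ≈ √(H·N·c) = √(2690 × 18 × 0.012) = √581.04 ≈ 24.10 mm.
Exact: f² + N·c·f − N·c·H = 0 ⇒ f = (−N·c + √((N·c)² + 4·N·c·H))/2 = (−0.216 + √2324.2)/2 ≈ 23.997 mm ≈ 24.0 mm.

24.0 mm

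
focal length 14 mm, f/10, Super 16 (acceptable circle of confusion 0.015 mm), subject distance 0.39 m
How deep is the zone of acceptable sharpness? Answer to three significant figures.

Hyperfocal distance H = f²/(N·c) + f = 14²/(10 × 0.015) + 14 = 196/0.15 + 14 ≈ 1320.7 mm ≈ 1.321 m.
Near limit Dn = s·(H − f)/(H + s − 2f) = 390 × (1320.7 − 14) / (1320.7 + 390 − 2 × 14) = 390 × 1306.7 / 1682.7 ≈ 302.85 mm.
Far limit Df = s·(H − f)/(H − s) = 390 × (1320.7 − 14) / (1320.7 − 390) = 390 × 1306.7 / 930.7 ≈ 547.56 mm.
Depth of field = Df − Dn = 547.56 − 302.85 ≈ 244.71 mm.

245 mm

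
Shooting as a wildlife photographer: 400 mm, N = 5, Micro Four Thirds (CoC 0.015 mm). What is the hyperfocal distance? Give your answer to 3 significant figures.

Hyperfocal distance H = f²/(N·c) + f = 400²/(5 × 0.015) + 400 = 160000/0.075 + 400 ≈ 2133733.3 mm ≈ 2130 m.

2130 m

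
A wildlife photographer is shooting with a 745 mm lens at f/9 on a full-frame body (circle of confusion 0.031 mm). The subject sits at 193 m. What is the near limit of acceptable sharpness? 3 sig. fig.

176 m

Hyperfocal distance H = f²/(N·c) + f = 745²/(9 × 0.031) + 745 = 555025/0.279 + 745 ≈ 1990081.9 mm ≈ 1990 m.
Near limit Dn = s·(H − f)/(H + s − 2f) = 193000 × (1990081.9 − 745) / (1990081.9 + 193000 − 2 × 745) = 193000 × 1989336.9 / 2181591.9 ≈ 175992 mm ≈ 176 m.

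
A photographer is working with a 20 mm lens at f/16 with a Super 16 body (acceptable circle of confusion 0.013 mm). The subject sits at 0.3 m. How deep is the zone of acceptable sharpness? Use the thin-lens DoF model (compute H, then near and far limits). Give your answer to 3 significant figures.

Hyperfocal distance H = f²/(N·c) + f = 20²/(16 × 0.013) + 20 = 400/0.208 + 20 ≈ 1943.1 mm ≈ 1.943 m.
Near limit Dn = s·(H − f)/(H + s − 2f) = 300 × (1943.1 − 20) / (1943.1 + 300 − 2 × 20) = 300 × 1923.1 / 2203.1 ≈ 261.872 mm.
Far limit Df = s·(H − f)/(H − s) = 300 × (1943.1 − 20) / (1943.1 − 300) = 300 × 1923.1 / 1643.1 ≈ 351.124 mm.
Depth of field = Df − Dn = 351.124 − 261.872 ≈ 89.252 mm.

89.3 mm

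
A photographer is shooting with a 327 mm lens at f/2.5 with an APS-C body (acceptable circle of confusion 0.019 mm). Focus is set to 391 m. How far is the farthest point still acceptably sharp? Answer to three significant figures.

473 m

Hyperfocal distance H = f²/(N·c) + f = 327²/(2.5 × 0.019) + 327 = 106929/0.0475 + 327 ≈ 2251463.8 mm ≈ 2251 m.
Far limit Df = s·(H − f)/(H − s) = 391000 × (2251463.8 − 327) / (2251463.8 − 391000) = 391000 × 2251136.8 / 1860463.8 ≈ 473105 mm ≈ 473 m.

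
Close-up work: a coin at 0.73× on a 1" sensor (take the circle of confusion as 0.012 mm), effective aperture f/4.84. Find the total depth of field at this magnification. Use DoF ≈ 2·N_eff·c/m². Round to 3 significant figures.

At magnification m, DoF ≈ 2·N_eff·c/m² = 2 × 4.84 × 0.012 / 0.73² = 0.1162 / 0.5329 ≈ 0.218 mm.

0.218 mm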